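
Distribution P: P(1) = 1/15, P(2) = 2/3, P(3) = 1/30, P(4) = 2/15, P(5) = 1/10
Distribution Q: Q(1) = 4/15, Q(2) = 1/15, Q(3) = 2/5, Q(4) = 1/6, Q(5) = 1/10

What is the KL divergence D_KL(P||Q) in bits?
1.9189 bits

D_KL(P||Q) = Σ P(x) log₂(P(x)/Q(x))

Computing term by term:
  P(1)·log₂(P(1)/Q(1)) = (1/15)·log₂((1/15)/(4/15)) = -0.13333
  P(2)·log₂(P(2)/Q(2)) = (2/3)·log₂((2/3)/(1/15)) = 2.21462
  P(3)·log₂(P(3)/Q(3)) = (1/30)·log₂((1/30)/(2/5)) = -0.11950
  P(4)·log₂(P(4)/Q(4)) = (2/15)·log₂((2/15)/(1/6)) = -0.04292
  P(5)·log₂(P(5)/Q(5)) = (1/10)·log₂((1/10)/(1/10)) = 0.00000

D_KL(P||Q) = -0.13333 + 2.21462 - 0.11950 - 0.04292 + 0.00000 = 1.91887 ≈ 1.9189 bits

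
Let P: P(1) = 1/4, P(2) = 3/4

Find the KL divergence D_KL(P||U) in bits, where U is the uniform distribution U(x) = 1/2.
0.1887 bits

U(i) = 1/2 for all i

D_KL(P||U) = Σ P(x) log₂(P(x) / (1/2))
           = Σ P(x) log₂(P(x)) + log₂(2)
           = log₂(2) - H(P)

H(P) = -Σ P(x) log₂(P(x)):
  -P(1)·log₂(P(1)) = -(1/4)·log₂(1/4) = 0.50000
  -P(2)·log₂(P(2)) = -(3/4)·log₂(3/4) = 0.31128
H(P) = 0.50000 + 0.31128 = 0.81128 bits

log₂(2) = 1.00000 bits

D_KL(P||U) = 1.00000 - 0.81128 = 0.18872 ≈ 0.1887 bits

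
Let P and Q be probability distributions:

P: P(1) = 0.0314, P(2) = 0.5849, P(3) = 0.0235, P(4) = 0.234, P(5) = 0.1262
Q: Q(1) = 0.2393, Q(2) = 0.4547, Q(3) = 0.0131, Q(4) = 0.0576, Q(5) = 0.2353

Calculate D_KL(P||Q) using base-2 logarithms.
0.5001 bits

D_KL(P||Q) = Σ P(x) log₂(P(x)/Q(x))

Computing term by term:
  P(1)·log₂(P(1)/Q(1)) = 0.0314·log₂(0.0314/0.2393) = -0.09200
  P(2)·log₂(P(2)/Q(2)) = 0.5849·log₂(0.5849/0.4547) = 0.21248
  P(3)·log₂(P(3)/Q(3)) = 0.0235·log₂(0.0235/0.0131) = 0.01981
  P(4)·log₂(P(4)/Q(4)) = 0.234·log₂(0.234/0.0576) = 0.47323
  P(5)·log₂(P(5)/Q(5)) = 0.1262·log₂(0.1262/0.2353) = -0.11343

D_KL(P||Q) = -0.09200 + 0.21248 + 0.01981 + 0.47323 - 0.11343 = 0.50009 ≈ 0.5001 bits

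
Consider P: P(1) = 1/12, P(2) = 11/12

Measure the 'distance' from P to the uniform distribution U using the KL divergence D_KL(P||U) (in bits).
0.5862 bits

U(i) = 1/2 for all i

D_KL(P||U) = Σ P(x) log₂(P(x) / (1/2))
           = Σ P(x) log₂(P(x)) + log₂(2)
           = log₂(2) - H(P)

H(P) = -Σ P(x) log₂(P(x)):
  -P(1)·log₂(P(1)) = -(1/12)·log₂(1/12) = 0.29875
  -P(2)·log₂(P(2)) = -(11/12)·log₂(11/12) = 0.11507
H(P) = 0.29875 + 0.11507 = 0.41382 bits

log₂(2) = 1.00000 bits

D_KL(P||U) = 1.00000 - 0.41382 = 0.58618 ≈ 0.5862 bits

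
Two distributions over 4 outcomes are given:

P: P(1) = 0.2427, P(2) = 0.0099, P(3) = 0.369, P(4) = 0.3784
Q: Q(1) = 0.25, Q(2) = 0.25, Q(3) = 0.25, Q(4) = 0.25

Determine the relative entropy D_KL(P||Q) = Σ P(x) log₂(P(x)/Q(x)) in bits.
0.3770 bits

D_KL(P||Q) = Σ P(x) log₂(P(x)/Q(x))

Computing term by term:
  P(1)·log₂(P(1)/Q(1)) = 0.2427·log₂(0.2427/0.25) = -0.01038
  P(2)·log₂(P(2)/Q(2)) = 0.0099·log₂(0.0099/0.25) = -0.04612
  P(3)·log₂(P(3)/Q(3)) = 0.369·log₂(0.369/0.25) = 0.20726
  P(4)·log₂(P(4)/Q(4)) = 0.3784·log₂(0.3784/0.25) = 0.22628

D_KL(P||Q) = -0.01038 - 0.04612 + 0.20726 + 0.22628 = 0.37704 ≈ 0.3770 bits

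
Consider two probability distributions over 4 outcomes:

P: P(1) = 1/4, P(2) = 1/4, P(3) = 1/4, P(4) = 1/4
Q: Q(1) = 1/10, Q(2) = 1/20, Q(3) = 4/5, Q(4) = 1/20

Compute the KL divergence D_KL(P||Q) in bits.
1.0719 bits

D_KL(P||Q) = Σ P(x) log₂(P(x)/Q(x))

Computing term by term:
  P(1)·log₂(P(1)/Q(1)) = (1/4)·log₂((1/4)/(1/10)) = 0.33048
  P(2)·log₂(P(2)/Q(2)) = (1/4)·log₂((1/4)/(1/20)) = 0.58048
  P(3)·log₂(P(3)/Q(3)) = (1/4)·log₂((1/4)/(4/5)) = -0.41952
  P(4)·log₂(P(4)/Q(4)) = (1/4)·log₂((1/4)/(1/20)) = 0.58048

D_KL(P||Q) = 0.33048 + 0.58048 - 0.41952 + 0.58048 = 1.07192 ≈ 1.0719 bits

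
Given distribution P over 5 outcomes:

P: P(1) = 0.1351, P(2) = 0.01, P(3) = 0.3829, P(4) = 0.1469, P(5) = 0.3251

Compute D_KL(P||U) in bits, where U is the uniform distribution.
0.4015 bits

U(i) = 1/5 for all i

D_KL(P||U) = Σ P(x) log₂(P(x) / (1/5))
           = Σ P(x) log₂(P(x)) + log₂(5)
           = log₂(5) - H(P)

H(P) = -Σ P(x) log₂(P(x)):
  -P(1)·log₂(P(1)) = -(0.1351)·log₂(0.1351) = 0.39016
  -P(2)·log₂(P(2)) = -(0.01)·log₂(0.01) = 0.06644
  -P(3)·log₂(P(3)) = -(0.3829)·log₂(0.3829) = 0.53030
  -P(4)·log₂(P(4)) = -(0.1469)·log₂(0.1469) = 0.40649
  -P(5)·log₂(P(5)) = -(0.3251)·log₂(0.3251) = 0.52700
H(P) = 0.39016 + 0.06644 + 0.53030 + 0.40649 + 0.52700 = 1.92039 bits

log₂(5) = 2.32193 bits

D_KL(P||U) = 2.32193 - 1.92039 = 0.40154 ≈ 0.4015 bits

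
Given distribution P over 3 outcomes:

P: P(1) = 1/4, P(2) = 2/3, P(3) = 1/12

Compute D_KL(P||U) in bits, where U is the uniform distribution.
0.3962 bits

U(i) = 1/3 for all i

D_KL(P||U) = Σ P(x) log₂(P(x) / (1/3))
           = Σ P(x) log₂(P(x)) + log₂(3)
           = log₂(3) - H(P)

H(P) = -Σ P(x) log₂(P(x)):
  -P(1)·log₂(P(1)) = -(1/4)·log₂(1/4) = 0.50000
  -P(2)·log₂(P(2)) = -(2/3)·log₂(2/3) = 0.38998
  -P(3)·log₂(P(3)) = -(1/12)·log₂(1/12) = 0.29875
H(P) = 0.50000 + 0.38998 + 0.29875 = 1.18873 bits

log₂(3) = 1.58496 bits

D_KL(P||U) = 1.58496 - 1.18873 = 0.39623 ≈ 0.3962 bits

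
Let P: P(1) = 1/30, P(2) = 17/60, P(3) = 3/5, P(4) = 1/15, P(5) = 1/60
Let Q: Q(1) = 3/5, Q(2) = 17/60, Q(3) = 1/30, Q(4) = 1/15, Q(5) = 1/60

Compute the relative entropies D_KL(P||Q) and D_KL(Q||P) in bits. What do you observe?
D_KL(P||Q) = 2.3630 bits, D_KL(Q||P) = 2.3630 bits. The two directions give the same value here, because Q is a self-inverse relabeling of P; in general KL divergence is asymmetric.

D_KL(P||Q) = Σ P(x) log₂(P(x)/Q(x))

Computing term by term:
  P(1)·log₂(P(1)/Q(1)) = (1/30)·log₂((1/30)/(3/5)) = -0.13900
  P(2)·log₂(P(2)/Q(2)) = (17/60)·log₂((17/60)/(17/60)) = 0.00000
  P(3)·log₂(P(3)/Q(3)) = (3/5)·log₂((3/5)/(1/30)) = 2.50196
  P(4)·log₂(P(4)/Q(4)) = (1/15)·log₂((1/15)/(1/15)) = 0.00000
  P(5)·log₂(P(5)/Q(5)) = (1/60)·log₂((1/60)/(1/60)) = 0.00000

D_KL(P||Q) = -0.13900 + 0.00000 + 2.50196 + 0.00000 + 0.00000 = 2.36296 ≈ 2.3630 bits

D_KL(Q||P) = Σ Q(x) log₂(Q(x)/P(x))

Computing term by term:
  Q(1)·log₂(Q(1)/P(1)) = (3/5)·log₂((3/5)/(1/30)) = 2.50196
  Q(2)·log₂(Q(2)/P(2)) = (17/60)·log₂((17/60)/(17/60)) = 0.00000
  Q(3)·log₂(Q(3)/P(3)) = (1/30)·log₂((1/30)/(3/5)) = -0.13900
  Q(4)·log₂(Q(4)/P(4)) = (1/15)·log₂((1/15)/(1/15)) = 0.00000
  Q(5)·log₂(Q(5)/P(5)) = (1/60)·log₂((1/60)/(1/60)) = 0.00000

D_KL(Q||P) = 2.50196 + 0.00000 - 0.13900 + 0.00000 + 0.00000 = 2.36296 ≈ 2.3630 bits

These ARE equal here. Q is P with outcomes relabeled (Q(1) = P(3), Q(3) = P(1)) by a relabeling that is its own inverse, so the two sums contain exactly the same terms in a different order. This is a special case — KL divergence is not symmetric in general: D_KL(P||Q) ≠ D_KL(Q||P) for most P, Q.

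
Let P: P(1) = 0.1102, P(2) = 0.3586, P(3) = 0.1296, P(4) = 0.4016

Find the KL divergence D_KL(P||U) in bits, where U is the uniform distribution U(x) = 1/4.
0.2082 bits

U(i) = 1/4 for all i

D_KL(P||U) = Σ P(x) log₂(P(x) / (1/4))
           = Σ P(x) log₂(P(x)) + log₂(4)
           = log₂(4) - H(P)

H(P) = -Σ P(x) log₂(P(x)):
  -P(1)·log₂(P(1)) = -(0.1102)·log₂(0.1102) = 0.35063
  -P(2)·log₂(P(2)) = -(0.3586)·log₂(0.3586) = 0.53057
  -P(3)·log₂(P(3)) = -(0.1296)·log₂(0.1296) = 0.38204
  -P(4)·log₂(P(4)) = -(0.4016)·log₂(0.4016) = 0.52857
H(P) = 0.35063 + 0.53057 + 0.38204 + 0.52857 = 1.79181 bits

log₂(4) = 2.00000 bits

D_KL(P||U) = 2.00000 - 1.79181 = 0.20819 ≈ 0.2082 bits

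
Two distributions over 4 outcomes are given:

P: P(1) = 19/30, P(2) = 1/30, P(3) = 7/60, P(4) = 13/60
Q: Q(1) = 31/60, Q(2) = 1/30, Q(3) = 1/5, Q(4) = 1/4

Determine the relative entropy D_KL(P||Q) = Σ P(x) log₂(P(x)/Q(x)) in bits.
0.0506 bits

D_KL(P||Q) = Σ P(x) log₂(P(x)/Q(x))

Computing term by term:
  P(1)·log₂(P(1)/Q(1)) = (19/30)·log₂((19/30)/(31/60)) = 0.18603
  P(2)·log₂(P(2)/Q(2)) = (1/30)·log₂((1/30)/(1/30)) = 0.00000
  P(3)·log₂(P(3)/Q(3)) = (7/60)·log₂((7/60)/(1/5)) = -0.09072
  P(4)·log₂(P(4)/Q(4)) = (13/60)·log₂((13/60)/(1/4)) = -0.04473

D_KL(P||Q) = 0.18603 + 0.00000 - 0.09072 - 0.04473 = 0.05058 ≈ 0.0506 bits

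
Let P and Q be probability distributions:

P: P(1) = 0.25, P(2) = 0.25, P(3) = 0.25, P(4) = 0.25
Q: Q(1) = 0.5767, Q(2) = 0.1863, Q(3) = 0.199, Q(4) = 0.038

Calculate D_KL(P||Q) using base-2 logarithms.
0.5664 bits

D_KL(P||Q) = Σ P(x) log₂(P(x)/Q(x))

Computing term by term:
  P(1)·log₂(P(1)/Q(1)) = 0.25·log₂(0.25/0.5767) = -0.30147
  P(2)·log₂(P(2)/Q(2)) = 0.25·log₂(0.25/0.1863) = 0.10608
  P(3)·log₂(P(3)/Q(3)) = 0.25·log₂(0.25/0.199) = 0.08229
  P(4)·log₂(P(4)/Q(4)) = 0.25·log₂(0.25/0.038) = 0.67946

D_KL(P||Q) = -0.30147 + 0.10608 + 0.08229 + 0.67946 = 0.56636 ≈ 0.5664 bits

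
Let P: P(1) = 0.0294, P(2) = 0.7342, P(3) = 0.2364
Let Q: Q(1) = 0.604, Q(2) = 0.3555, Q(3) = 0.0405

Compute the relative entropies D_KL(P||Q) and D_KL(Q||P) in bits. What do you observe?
D_KL(P||Q) = 1.2417 bits, D_KL(Q||P) = 2.1588 bits. The two directions give different values (D_KL(Q||P) exceeds D_KL(P||Q) by 0.9171 bits): KL divergence is asymmetric.

D_KL(P||Q) = Σ P(x) log₂(P(x)/Q(x))

Computing term by term:
  P(1)·log₂(P(1)/Q(1)) = 0.0294·log₂(0.0294/0.604) = -0.12820
  P(2)·log₂(P(2)/Q(2)) = 0.7342·log₂(0.7342/0.3555) = 0.76821
  P(3)·log₂(P(3)/Q(3)) = 0.2364·log₂(0.2364/0.0405) = 0.60169

D_KL(P||Q) = -0.12820 + 0.76821 + 0.60169 = 1.24170 ≈ 1.2417 bits

D_KL(Q||P) = Σ Q(x) log₂(Q(x)/P(x))

Computing term by term:
  Q(1)·log₂(Q(1)/P(1)) = 0.604·log₂(0.604/0.0294) = 2.63384
  Q(2)·log₂(Q(2)/P(2)) = 0.3555·log₂(0.3555/0.7342) = -0.37197
  Q(3)·log₂(Q(3)/P(3)) = 0.0405·log₂(0.0405/0.2364) = -0.10308

D_KL(Q||P) = 2.63384 - 0.37197 - 0.10308 = 2.15879 ≈ 2.1588 bits

These are NOT equal (difference: 0.9171 bits). KL divergence is asymmetric: D_KL(P||Q) ≠ D_KL(Q||P) in general.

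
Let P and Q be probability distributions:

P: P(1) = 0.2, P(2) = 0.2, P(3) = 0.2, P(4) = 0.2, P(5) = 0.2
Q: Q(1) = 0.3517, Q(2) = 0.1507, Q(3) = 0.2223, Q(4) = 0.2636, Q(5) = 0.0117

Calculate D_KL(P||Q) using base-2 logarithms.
0.6277 bits

D_KL(P||Q) = Σ P(x) log₂(P(x)/Q(x))

Computing term by term:
  P(1)·log₂(P(1)/Q(1)) = 0.2·log₂(0.2/0.3517) = -0.16287
  P(2)·log₂(P(2)/Q(2)) = 0.2·log₂(0.2/0.1507) = 0.08166
  P(3)·log₂(P(3)/Q(3)) = 0.2·log₂(0.2/0.2223) = -0.03050
  P(4)·log₂(P(4)/Q(4)) = 0.2·log₂(0.2/0.2636) = -0.07967
  P(5)·log₂(P(5)/Q(5)) = 0.2·log₂(0.2/0.0117) = 0.81908

D_KL(P||Q) = -0.16287 + 0.08166 - 0.03050 - 0.07967 + 0.81908 = 0.62770 ≈ 0.6277 bits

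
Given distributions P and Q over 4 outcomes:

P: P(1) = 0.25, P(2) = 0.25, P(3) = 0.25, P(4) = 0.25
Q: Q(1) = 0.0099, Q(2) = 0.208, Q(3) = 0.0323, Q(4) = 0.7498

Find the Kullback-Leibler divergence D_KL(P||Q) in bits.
1.5729 bits

D_KL(P||Q) = Σ P(x) log₂(P(x)/Q(x))

Computing term by term:
  P(1)·log₂(P(1)/Q(1)) = 0.25·log₂(0.25/0.0099) = 1.16459
  P(2)·log₂(P(2)/Q(2)) = 0.25·log₂(0.25/0.208) = 0.06634
  P(3)·log₂(P(3)/Q(3)) = 0.25·log₂(0.25/0.0323) = 0.73808
  P(4)·log₂(P(4)/Q(4)) = 0.25·log₂(0.25/0.7498) = -0.39614

D_KL(P||Q) = 1.16459 + 0.06634 + 0.73808 - 0.39614 = 1.57287 ≈ 1.5729 bits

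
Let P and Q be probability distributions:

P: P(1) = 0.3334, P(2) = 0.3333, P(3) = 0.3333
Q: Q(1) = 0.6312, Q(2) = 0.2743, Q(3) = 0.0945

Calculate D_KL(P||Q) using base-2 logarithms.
0.3928 bits

D_KL(P||Q) = Σ P(x) log₂(P(x)/Q(x))

Computing term by term:
  P(1)·log₂(P(1)/Q(1)) = 0.3334·log₂(0.3334/0.6312) = -0.30701
  P(2)·log₂(P(2)/Q(2)) = 0.3333·log₂(0.3333/0.2743) = 0.09368
  P(3)·log₂(P(3)/Q(3)) = 0.3333·log₂(0.3333/0.0945) = 0.60608

D_KL(P||Q) = -0.30701 + 0.09368 + 0.60608 = 0.39275 ≈ 0.3928 bits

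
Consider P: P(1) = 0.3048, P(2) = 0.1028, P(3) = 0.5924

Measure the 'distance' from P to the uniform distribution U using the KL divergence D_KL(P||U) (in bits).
0.2776 bits

U(i) = 1/3 for all i

D_KL(P||U) = Σ P(x) log₂(P(x) / (1/3))
           = Σ P(x) log₂(P(x)) + log₂(3)
           = log₂(3) - H(P)

H(P) = -Σ P(x) log₂(P(x)):
  -P(1)·log₂(P(1)) = -(0.3048)·log₂(0.3048) = 0.52245
  -P(2)·log₂(P(2)) = -(0.1028)·log₂(0.1028) = 0.33740
  -P(3)·log₂(P(3)) = -(0.5924)·log₂(0.5924) = 0.44747
H(P) = 0.52245 + 0.33740 + 0.44747 = 1.30732 bits

log₂(3) = 1.58496 bits

D_KL(P||U) = 1.58496 - 1.30732 = 0.27764 ≈ 0.2776 bits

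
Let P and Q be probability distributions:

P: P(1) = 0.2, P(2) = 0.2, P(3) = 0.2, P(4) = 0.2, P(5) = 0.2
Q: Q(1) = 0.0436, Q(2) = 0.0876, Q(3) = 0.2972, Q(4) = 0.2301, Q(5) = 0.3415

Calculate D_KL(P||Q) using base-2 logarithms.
0.3686 bits

D_KL(P||Q) = Σ P(x) log₂(P(x)/Q(x))

Computing term by term:
  P(1)·log₂(P(1)/Q(1)) = 0.2·log₂(0.2/0.0436) = 0.43952
  P(2)·log₂(P(2)/Q(2)) = 0.2·log₂(0.2/0.0876) = 0.23820
  P(3)·log₂(P(3)/Q(3)) = 0.2·log₂(0.2/0.2972) = -0.11429
  P(4)·log₂(P(4)/Q(4)) = 0.2·log₂(0.2/0.2301) = -0.04045
  P(5)·log₂(P(5)/Q(5)) = 0.2·log₂(0.2/0.3415) = -0.15438

D_KL(P||Q) = 0.43952 + 0.23820 - 0.11429 - 0.04045 - 0.15438 = 0.36860 ≈ 0.3686 bits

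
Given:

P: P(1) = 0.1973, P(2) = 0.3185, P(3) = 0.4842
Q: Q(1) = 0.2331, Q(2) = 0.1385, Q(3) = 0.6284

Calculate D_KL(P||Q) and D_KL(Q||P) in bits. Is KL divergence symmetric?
D_KL(P||Q) = 0.1531 bits, D_KL(Q||P) = 0.1260 bits. No, KL divergence is not symmetric.

D_KL(P||Q) = Σ P(x) log₂(P(x)/Q(x))

Computing term by term:
  P(1)·log₂(P(1)/Q(1)) = 0.1973·log₂(0.1973/0.2331) = -0.04746
  P(2)·log₂(P(2)/Q(2)) = 0.3185·log₂(0.3185/0.1385) = 0.38265
  P(3)·log₂(P(3)/Q(3)) = 0.4842·log₂(0.4842/0.6284) = -0.18210

D_KL(P||Q) = -0.04746 + 0.38265 - 0.18210 = 0.15309 ≈ 0.1531 bits

D_KL(Q||P) = Σ Q(x) log₂(Q(x)/P(x))

Computing term by term:
  Q(1)·log₂(Q(1)/P(1)) = 0.2331·log₂(0.2331/0.1973) = 0.05607
  Q(2)·log₂(Q(2)/P(2)) = 0.1385·log₂(0.1385/0.3185) = -0.16639
  Q(3)·log₂(Q(3)/P(3)) = 0.6284·log₂(0.6284/0.4842) = 0.23633

D_KL(Q||P) = 0.05607 - 0.16639 + 0.23633 = 0.12601 ≈ 0.1260 bits

These are NOT equal (difference: 0.0271 bits). KL divergence is asymmetric: D_KL(P||Q) ≠ D_KL(Q||P) in general.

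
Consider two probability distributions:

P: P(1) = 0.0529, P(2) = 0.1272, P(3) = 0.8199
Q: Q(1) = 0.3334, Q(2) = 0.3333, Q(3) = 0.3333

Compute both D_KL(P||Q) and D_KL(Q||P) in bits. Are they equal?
D_KL(P||Q) = 0.7475 bits, D_KL(Q||P) = 0.9158 bits. No, they are not equal.

D_KL(P||Q) = Σ P(x) log₂(P(x)/Q(x))

Computing term by term:
  P(1)·log₂(P(1)/Q(1)) = 0.0529·log₂(0.0529/0.3334) = -0.14050
  P(2)·log₂(P(2)/Q(2)) = 0.1272·log₂(0.1272/0.3333) = -0.17677
  P(3)·log₂(P(3)/Q(3)) = 0.8199·log₂(0.8199/0.3333) = 1.06474

D_KL(P||Q) = -0.14050 - 0.17677 + 1.06474 = 0.74747 ≈ 0.7475 bits

D_KL(Q||P) = Σ Q(x) log₂(Q(x)/P(x))

Computing term by term:
  Q(1)·log₂(Q(1)/P(1)) = 0.3334·log₂(0.3334/0.0529) = 0.88548
  Q(2)·log₂(Q(2)/P(2)) = 0.3333·log₂(0.3333/0.1272) = 0.46319
  Q(3)·log₂(Q(3)/P(3)) = 0.3333·log₂(0.3333/0.8199) = -0.43283

D_KL(Q||P) = 0.88548 + 0.46319 - 0.43283 = 0.91584 ≈ 0.9158 bits

These are NOT equal (difference: 0.1683 bits). KL divergence is asymmetric: D_KL(P||Q) ≠ D_KL(Q||P) in general.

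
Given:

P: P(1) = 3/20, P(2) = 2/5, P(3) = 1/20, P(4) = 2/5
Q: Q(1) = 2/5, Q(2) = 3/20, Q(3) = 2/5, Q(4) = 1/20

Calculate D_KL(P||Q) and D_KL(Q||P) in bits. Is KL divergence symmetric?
D_KL(P||Q) = 1.4038 bits, D_KL(Q||P) = 1.4038 bits. The two values coincide for this particular pair, but no — KL divergence is not symmetric in general.

D_KL(P||Q) = Σ P(x) log₂(P(x)/Q(x))

Computing term by term:
  P(1)·log₂(P(1)/Q(1)) = (3/20)·log₂((3/20)/(2/5)) = -0.21226
  P(2)·log₂(P(2)/Q(2)) = (2/5)·log₂((2/5)/(3/20)) = 0.56601
  P(3)·log₂(P(3)/Q(3)) = (1/20)·log₂((1/20)/(2/5)) = -0.15000
  P(4)·log₂(P(4)/Q(4)) = (2/5)·log₂((2/5)/(1/20)) = 1.20000

D_KL(P||Q) = -0.21226 + 0.56601 - 0.15000 + 1.20000 = 1.40375 ≈ 1.4038 bits

D_KL(Q||P) = Σ Q(x) log₂(Q(x)/P(x))

Computing term by term:
  Q(1)·log₂(Q(1)/P(1)) = (2/5)·log₂((2/5)/(3/20)) = 0.56601
  Q(2)·log₂(Q(2)/P(2)) = (3/20)·log₂((3/20)/(2/5)) = -0.21226
  Q(3)·log₂(Q(3)/P(3)) = (2/5)·log₂((2/5)/(1/20)) = 1.20000
  Q(4)·log₂(Q(4)/P(4)) = (1/20)·log₂((1/20)/(2/5)) = -0.15000

D_KL(Q||P) = 0.56601 - 0.21226 + 1.20000 - 0.15000 = 1.40375 ≈ 1.4038 bits

These ARE equal here. Q is P with outcomes relabeled (Q(1) = P(2), Q(2) = P(1), Q(3) = P(4), Q(4) = P(3)) by a relabeling that is its own inverse, so the two sums contain exactly the same terms in a different order. This is a special case — KL divergence is not symmetric in general: D_KL(P||Q) ≠ D_KL(Q||P) for most P, Q.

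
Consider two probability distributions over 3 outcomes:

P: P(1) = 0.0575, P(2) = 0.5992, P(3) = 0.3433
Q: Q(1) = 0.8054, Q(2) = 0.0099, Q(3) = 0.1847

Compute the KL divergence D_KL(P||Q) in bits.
3.6350 bits

D_KL(P||Q) = Σ P(x) log₂(P(x)/Q(x))

Computing term by term:
  P(1)·log₂(P(1)/Q(1)) = 0.0575·log₂(0.0575/0.8054) = -0.21896
  P(2)·log₂(P(2)/Q(2)) = 0.5992·log₂(0.5992/0.0099) = 3.54694
  P(3)·log₂(P(3)/Q(3)) = 0.3433·log₂(0.3433/0.1847) = 0.30701

D_KL(P||Q) = -0.21896 + 3.54694 + 0.30701 = 3.63499 ≈ 3.6350 bits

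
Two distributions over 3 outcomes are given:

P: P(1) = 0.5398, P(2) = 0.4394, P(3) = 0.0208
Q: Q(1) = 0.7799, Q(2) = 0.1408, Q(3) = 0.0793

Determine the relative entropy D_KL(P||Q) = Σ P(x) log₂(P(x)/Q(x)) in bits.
0.3947 bits

D_KL(P||Q) = Σ P(x) log₂(P(x)/Q(x))

Computing term by term:
  P(1)·log₂(P(1)/Q(1)) = 0.5398·log₂(0.5398/0.7799) = -0.28656
  P(2)·log₂(P(2)/Q(2)) = 0.4394·log₂(0.4394/0.1408) = 0.72145
  P(3)·log₂(P(3)/Q(3)) = 0.0208·log₂(0.0208/0.0793) = -0.04016

D_KL(P||Q) = -0.28656 + 0.72145 - 0.04016 = 0.39473 ≈ 0.3947 bits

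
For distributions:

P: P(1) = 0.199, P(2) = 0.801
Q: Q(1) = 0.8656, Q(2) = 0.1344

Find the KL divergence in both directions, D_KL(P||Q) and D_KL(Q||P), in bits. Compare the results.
D_KL(P||Q) = 1.6407 bits, D_KL(Q||P) = 1.4898 bits. D_KL(P||Q) is larger than D_KL(Q||P) by 0.1509 bits; the two directions differ.

D_KL(P||Q) = Σ P(x) log₂(P(x)/Q(x))

Computing term by term:
  P(1)·log₂(P(1)/Q(1)) = 0.199·log₂(0.199/0.8656) = -0.42207
  P(2)·log₂(P(2)/Q(2)) = 0.801·log₂(0.801/0.1344) = 2.06279

D_KL(P||Q) = -0.42207 + 2.06279 = 1.64072 ≈ 1.6407 bits

D_KL(Q||P) = Σ Q(x) log₂(Q(x)/P(x))

Computing term by term:
  Q(1)·log₂(Q(1)/P(1)) = 0.8656·log₂(0.8656/0.199) = 1.83588
  Q(2)·log₂(Q(2)/P(2)) = 0.1344·log₂(0.1344/0.801) = -0.34612

D_KL(Q||P) = 1.83588 - 0.34612 = 1.48976 ≈ 1.4898 bits

These are NOT equal (difference: 0.1509 bits). KL divergence is asymmetric: D_KL(P||Q) ≠ D_KL(Q||P) in general.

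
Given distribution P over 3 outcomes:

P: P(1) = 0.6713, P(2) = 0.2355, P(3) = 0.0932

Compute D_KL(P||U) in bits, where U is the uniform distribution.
0.3886 bits

U(i) = 1/3 for all i

D_KL(P||U) = Σ P(x) log₂(P(x) / (1/3))
           = Σ P(x) log₂(P(x)) + log₂(3)
           = log₂(3) - H(P)

H(P) = -Σ P(x) log₂(P(x)):
  -P(1)·log₂(P(1)) = -(0.6713)·log₂(0.6713) = 0.38598
  -P(2)·log₂(P(2)) = -(0.2355)·log₂(0.2355) = 0.49130
  -P(3)·log₂(P(3)) = -(0.0932)·log₂(0.0932) = 0.31907
H(P) = 0.38598 + 0.49130 + 0.31907 = 1.19635 bits

log₂(3) = 1.58496 bits

D_KL(P||U) = 1.58496 - 1.19635 = 0.38861 ≈ 0.3886 bits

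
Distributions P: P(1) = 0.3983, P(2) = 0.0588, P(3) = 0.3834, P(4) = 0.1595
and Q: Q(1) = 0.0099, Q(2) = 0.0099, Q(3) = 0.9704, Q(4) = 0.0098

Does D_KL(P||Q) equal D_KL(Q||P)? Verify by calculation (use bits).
D_KL(P||Q) = 2.4025 bits, D_KL(Q||P) = 1.1824 bits. No — D_KL(P||Q) ≠ D_KL(Q||P) for this pair.

D_KL(P||Q) = Σ P(x) log₂(P(x)/Q(x))

Computing term by term:
  P(1)·log₂(P(1)/Q(1)) = 0.3983·log₂(0.3983/0.0099) = 2.12305
  P(2)·log₂(P(2)/Q(2)) = 0.0588·log₂(0.0588/0.0099) = 0.15113
  P(3)·log₂(P(3)/Q(3)) = 0.3834·log₂(0.3834/0.9704) = -0.51365
  P(4)·log₂(P(4)/Q(4)) = 0.1595·log₂(0.1595/0.0098) = 0.64193

D_KL(P||Q) = 2.12305 + 0.15113 - 0.51365 + 0.64193 = 2.40246 ≈ 2.4025 bits

D_KL(Q||P) = Σ Q(x) log₂(Q(x)/P(x))

Computing term by term:
  Q(1)·log₂(Q(1)/P(1)) = 0.0099·log₂(0.0099/0.3983) = -0.05277
  Q(2)·log₂(Q(2)/P(2)) = 0.0099·log₂(0.0099/0.0588) = -0.02545
  Q(3)·log₂(Q(3)/P(3)) = 0.9704·log₂(0.9704/0.3834) = 1.30007
  Q(4)·log₂(Q(4)/P(4)) = 0.0098·log₂(0.0098/0.1595) = -0.03944

D_KL(Q||P) = -0.05277 - 0.02545 + 1.30007 - 0.03944 = 1.18241 ≈ 1.1824 bits

These are NOT equal (difference: 1.2201 bits). KL divergence is asymmetric: D_KL(P||Q) ≠ D_KL(Q||P) in general.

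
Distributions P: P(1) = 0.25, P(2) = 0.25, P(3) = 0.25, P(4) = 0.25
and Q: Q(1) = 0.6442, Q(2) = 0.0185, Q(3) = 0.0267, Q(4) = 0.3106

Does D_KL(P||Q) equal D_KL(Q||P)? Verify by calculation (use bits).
D_KL(P||Q) = 1.3262 bits, D_KL(Q||P) = 0.8213 bits. No — D_KL(P||Q) ≠ D_KL(Q||P) for this pair.

D_KL(P||Q) = Σ P(x) log₂(P(x)/Q(x))

Computing term by term:
  P(1)·log₂(P(1)/Q(1)) = 0.25·log₂(0.25/0.6442) = -0.34140
  P(2)·log₂(P(2)/Q(2)) = 0.25·log₂(0.25/0.0185) = 0.93908
  P(3)·log₂(P(3)/Q(3)) = 0.25·log₂(0.25/0.0267) = 0.80675
  P(4)·log₂(P(4)/Q(4)) = 0.25·log₂(0.25/0.3106) = -0.07828

D_KL(P||Q) = -0.34140 + 0.93908 + 0.80675 - 0.07828 = 1.32615 ≈ 1.3262 bits

D_KL(Q||P) = Σ Q(x) log₂(Q(x)/P(x))

Computing term by term:
  Q(1)·log₂(Q(1)/P(1)) = 0.6442·log₂(0.6442/0.25) = 0.87971
  Q(2)·log₂(Q(2)/P(2)) = 0.0185·log₂(0.0185/0.25) = -0.06949
  Q(3)·log₂(Q(3)/P(3)) = 0.0267·log₂(0.0267/0.25) = -0.08616
  Q(4)·log₂(Q(4)/P(4)) = 0.3106·log₂(0.3106/0.25) = 0.09726

D_KL(Q||P) = 0.87971 - 0.06949 - 0.08616 + 0.09726 = 0.82132 ≈ 0.8213 bits

These are NOT equal (difference: 0.5049 bits). KL divergence is asymmetric: D_KL(P||Q) ≠ D_KL(Q||P) in general.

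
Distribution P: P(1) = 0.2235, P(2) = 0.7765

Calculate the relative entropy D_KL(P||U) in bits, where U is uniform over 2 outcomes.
0.2335 bits

U(i) = 1/2 for all i

D_KL(P||U) = Σ P(x) log₂(P(x) / (1/2))
           = Σ P(x) log₂(P(x)) + log₂(2)
           = log₂(2) - H(P)

H(P) = -Σ P(x) log₂(P(x)):
  -P(1)·log₂(P(1)) = -(0.2235)·log₂(0.2235) = 0.48313
  -P(2)·log₂(P(2)) = -(0.7765)·log₂(0.7765) = 0.28338
H(P) = 0.48313 + 0.28338 = 0.76651 bits

log₂(2) = 1.00000 bits

D_KL(P||U) = 1.00000 - 0.76651 = 0.23349 ≈ 0.2335 bits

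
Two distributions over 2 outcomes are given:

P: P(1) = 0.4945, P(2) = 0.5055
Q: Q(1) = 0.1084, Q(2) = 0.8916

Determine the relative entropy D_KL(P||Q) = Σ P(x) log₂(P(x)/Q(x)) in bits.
0.6689 bits

D_KL(P||Q) = Σ P(x) log₂(P(x)/Q(x))

Computing term by term:
  P(1)·log₂(P(1)/Q(1)) = 0.4945·log₂(0.4945/0.1084) = 1.08276
  P(2)·log₂(P(2)/Q(2)) = 0.5055·log₂(0.5055/0.8916) = -0.41385

D_KL(P||Q) = 1.08276 - 0.41385 = 0.66891 ≈ 0.6689 bits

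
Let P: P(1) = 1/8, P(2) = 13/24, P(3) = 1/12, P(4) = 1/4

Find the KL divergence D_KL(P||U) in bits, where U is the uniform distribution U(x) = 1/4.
0.3471 bits

U(i) = 1/4 for all i

D_KL(P||U) = Σ P(x) log₂(P(x) / (1/4))
           = Σ P(x) log₂(P(x)) + log₂(4)
           = log₂(4) - H(P)

H(P) = -Σ P(x) log₂(P(x)):
  -P(1)·log₂(P(1)) = -(1/8)·log₂(1/8) = 0.37500
  -P(2)·log₂(P(2)) = -(13/24)·log₂(13/24) = 0.47912
  -P(3)·log₂(P(3)) = -(1/12)·log₂(1/12) = 0.29875
  -P(4)·log₂(P(4)) = -(1/4)·log₂(1/4) = 0.50000
H(P) = 0.37500 + 0.47912 + 0.29875 + 0.50000 = 1.65287 bits

log₂(4) = 2.00000 bits

D_KL(P||U) = 2.00000 - 1.65287 = 0.34713 ≈ 0.3471 bits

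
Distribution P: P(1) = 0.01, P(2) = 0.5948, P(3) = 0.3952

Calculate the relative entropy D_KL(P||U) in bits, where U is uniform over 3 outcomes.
0.5434 bits

U(i) = 1/3 for all i

D_KL(P||U) = Σ P(x) log₂(P(x) / (1/3))
           = Σ P(x) log₂(P(x)) + log₂(3)
           = log₂(3) - H(P)

H(P) = -Σ P(x) log₂(P(x)):
  -P(1)·log₂(P(1)) = -(0.01)·log₂(0.01) = 0.06644
  -P(2)·log₂(P(2)) = -(0.5948)·log₂(0.5948) = 0.44582
  -P(3)·log₂(P(3)) = -(0.3952)·log₂(0.3952) = 0.52931
H(P) = 0.06644 + 0.44582 + 0.52931 = 1.04157 bits

log₂(3) = 1.58496 bits

D_KL(P||U) = 1.58496 - 1.04157 = 0.54339 ≈ 0.5434 bits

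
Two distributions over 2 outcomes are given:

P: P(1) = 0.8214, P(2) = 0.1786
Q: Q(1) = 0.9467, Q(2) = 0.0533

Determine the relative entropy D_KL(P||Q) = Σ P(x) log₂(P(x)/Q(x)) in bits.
0.1433 bits

D_KL(P||Q) = Σ P(x) log₂(P(x)/Q(x))

Computing term by term:
  P(1)·log₂(P(1)/Q(1)) = 0.8214·log₂(0.8214/0.9467) = -0.16824
  P(2)·log₂(P(2)/Q(2)) = 0.1786·log₂(0.1786/0.0533) = 0.31157

D_KL(P||Q) = -0.16824 + 0.31157 = 0.14333 ≈ 0.1433 bits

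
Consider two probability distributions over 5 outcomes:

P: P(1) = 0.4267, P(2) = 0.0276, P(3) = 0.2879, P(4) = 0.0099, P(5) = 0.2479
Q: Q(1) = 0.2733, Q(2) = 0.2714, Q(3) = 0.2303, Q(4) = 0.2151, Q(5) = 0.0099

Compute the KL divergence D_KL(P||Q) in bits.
1.3838 bits

D_KL(P||Q) = Σ P(x) log₂(P(x)/Q(x))

Computing term by term:
  P(1)·log₂(P(1)/Q(1)) = 0.4267·log₂(0.4267/0.2733) = 0.27426
  P(2)·log₂(P(2)/Q(2)) = 0.0276·log₂(0.0276/0.2714) = -0.09102
  P(3)·log₂(P(3)/Q(3)) = 0.2879·log₂(0.2879/0.2303) = 0.09272
  P(4)·log₂(P(4)/Q(4)) = 0.0099·log₂(0.0099/0.2151) = -0.04397
  P(5)·log₂(P(5)/Q(5)) = 0.2479·log₂(0.2479/0.0099) = 1.15179

D_KL(P||Q) = 0.27426 - 0.09102 + 0.09272 - 0.04397 + 1.15179 = 1.38378 ≈ 1.3838 bits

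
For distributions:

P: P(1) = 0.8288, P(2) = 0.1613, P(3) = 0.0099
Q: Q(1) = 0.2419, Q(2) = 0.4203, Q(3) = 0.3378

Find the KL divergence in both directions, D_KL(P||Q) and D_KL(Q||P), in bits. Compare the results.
D_KL(P||Q) = 1.1992 bits, D_KL(Q||P) = 1.8712 bits. D_KL(Q||P) is larger than D_KL(P||Q) by 0.6720 bits; the two directions differ.

D_KL(P||Q) = Σ P(x) log₂(P(x)/Q(x))

Computing term by term:
  P(1)·log₂(P(1)/Q(1)) = 0.8288·log₂(0.8288/0.2419) = 1.47246
  P(2)·log₂(P(2)/Q(2)) = 0.1613·log₂(0.1613/0.4203) = -0.22286
  P(3)·log₂(P(3)/Q(3)) = 0.0099·log₂(0.0099/0.3378) = -0.05042

D_KL(P||Q) = 1.47246 - 0.22286 - 0.05042 = 1.19918 ≈ 1.1992 bits

D_KL(Q||P) = Σ Q(x) log₂(Q(x)/P(x))

Computing term by term:
  Q(1)·log₂(Q(1)/P(1)) = 0.2419·log₂(0.2419/0.8288) = -0.42976
  Q(2)·log₂(Q(2)/P(2)) = 0.4203·log₂(0.4203/0.1613) = 0.58072
  Q(3)·log₂(Q(3)/P(3)) = 0.3378·log₂(0.3378/0.0099) = 1.72028

D_KL(Q||P) = -0.42976 + 0.58072 + 1.72028 = 1.87124 ≈ 1.8712 bits

These are NOT equal (difference: 0.6720 bits). KL divergence is asymmetric: D_KL(P||Q) ≠ D_KL(Q||P) in general.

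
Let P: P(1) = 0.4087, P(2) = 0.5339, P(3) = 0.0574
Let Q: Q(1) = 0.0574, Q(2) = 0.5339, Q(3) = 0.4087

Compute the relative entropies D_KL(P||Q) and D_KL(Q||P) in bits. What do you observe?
D_KL(P||Q) = 0.9949 bits, D_KL(Q||P) = 0.9949 bits. The two directions give the same value here, because Q is a self-inverse relabeling of P; in general KL divergence is asymmetric.

D_KL(P||Q) = Σ P(x) log₂(P(x)/Q(x))

Computing term by term:
  P(1)·log₂(P(1)/Q(1)) = 0.4087·log₂(0.4087/0.0574) = 1.15741
  P(2)·log₂(P(2)/Q(2)) = 0.5339·log₂(0.5339/0.5339) = 0.00000
  P(3)·log₂(P(3)/Q(3)) = 0.0574·log₂(0.0574/0.4087) = -0.16255

D_KL(P||Q) = 1.15741 + 0.00000 - 0.16255 = 0.99486 ≈ 0.9949 bits

D_KL(Q||P) = Σ Q(x) log₂(Q(x)/P(x))

Computing term by term:
  Q(1)·log₂(Q(1)/P(1)) = 0.0574·log₂(0.0574/0.4087) = -0.16255
  Q(2)·log₂(Q(2)/P(2)) = 0.5339·log₂(0.5339/0.5339) = 0.00000
  Q(3)·log₂(Q(3)/P(3)) = 0.4087·log₂(0.4087/0.0574) = 1.15741

D_KL(Q||P) = -0.16255 + 0.00000 + 1.15741 = 0.99486 ≈ 0.9949 bits

These ARE equal here. Q is P with outcomes relabeled (Q(1) = P(3), Q(3) = P(1)) by a relabeling that is its own inverse, so the two sums contain exactly the same terms in a different order. This is a special case — KL divergence is not symmetric in general: D_KL(P||Q) ≠ D_KL(Q||P) for most P, Q.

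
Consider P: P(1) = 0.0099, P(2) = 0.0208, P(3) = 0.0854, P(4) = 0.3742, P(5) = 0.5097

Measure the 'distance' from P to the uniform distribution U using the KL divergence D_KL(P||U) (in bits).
0.8104 bits

U(i) = 1/5 for all i

D_KL(P||U) = Σ P(x) log₂(P(x) / (1/5))
           = Σ P(x) log₂(P(x)) + log₂(5)
           = log₂(5) - H(P)

H(P) = -Σ P(x) log₂(P(x)):
  -P(1)·log₂(P(1)) = -(0.0099)·log₂(0.0099) = 0.06592
  -P(2)·log₂(P(2)) = -(0.0208)·log₂(0.0208) = 0.11622
  -P(3)·log₂(P(3)) = -(0.0854)·log₂(0.0854) = 0.30314
  -P(4)·log₂(P(4)) = -(0.3742)·log₂(0.3742) = 0.53066
  -P(5)·log₂(P(5)) = -(0.5097)·log₂(0.5097) = 0.49557
H(P) = 0.06592 + 0.11622 + 0.30314 + 0.53066 + 0.49557 = 1.51151 bits

log₂(5) = 2.32193 bits

D_KL(P||U) = 2.32193 - 1.51151 = 0.81042 ≈ 0.8104 bits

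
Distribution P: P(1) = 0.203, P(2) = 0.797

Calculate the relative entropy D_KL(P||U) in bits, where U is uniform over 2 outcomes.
0.2721 bits

U(i) = 1/2 for all i

D_KL(P||U) = Σ P(x) log₂(P(x) / (1/2))
           = Σ P(x) log₂(P(x)) + log₂(2)
           = log₂(2) - H(P)

H(P) = -Σ P(x) log₂(P(x)):
  -P(1)·log₂(P(1)) = -(0.203)·log₂(0.203) = 0.46699
  -P(2)·log₂(P(2)) = -(0.797)·log₂(0.797) = 0.26090
H(P) = 0.46699 + 0.26090 = 0.72789 bits

log₂(2) = 1.00000 bits

D_KL(P||U) = 1.00000 - 0.72789 = 0.27211 ≈ 0.2721 bits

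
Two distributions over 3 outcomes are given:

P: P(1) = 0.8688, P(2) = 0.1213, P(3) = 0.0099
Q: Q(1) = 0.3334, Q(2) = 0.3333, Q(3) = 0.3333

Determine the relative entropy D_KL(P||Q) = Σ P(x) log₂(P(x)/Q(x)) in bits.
0.9734 bits

D_KL(P||Q) = Σ P(x) log₂(P(x)/Q(x))

Computing term by term:
  P(1)·log₂(P(1)/Q(1)) = 0.8688·log₂(0.8688/0.3334) = 1.20048
  P(2)·log₂(P(2)/Q(2)) = 0.1213·log₂(0.1213/0.3333) = -0.17688
  P(3)·log₂(P(3)/Q(3)) = 0.0099·log₂(0.0099/0.3333) = -0.05023

D_KL(P||Q) = 1.20048 - 0.17688 - 0.05023 = 0.97337 ≈ 0.9734 bits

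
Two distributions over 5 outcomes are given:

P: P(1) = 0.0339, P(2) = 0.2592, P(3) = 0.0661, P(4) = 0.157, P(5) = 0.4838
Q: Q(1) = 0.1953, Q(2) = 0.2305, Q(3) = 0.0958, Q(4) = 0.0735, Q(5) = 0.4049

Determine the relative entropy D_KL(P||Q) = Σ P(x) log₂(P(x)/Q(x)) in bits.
0.2190 bits

D_KL(P||Q) = Σ P(x) log₂(P(x)/Q(x))

Computing term by term:
  P(1)·log₂(P(1)/Q(1)) = 0.0339·log₂(0.0339/0.1953) = -0.08564
  P(2)·log₂(P(2)/Q(2)) = 0.2592·log₂(0.2592/0.2305) = 0.04388
  P(3)·log₂(P(3)/Q(3)) = 0.0661·log₂(0.0661/0.0958) = -0.03539
  P(4)·log₂(P(4)/Q(4)) = 0.157·log₂(0.157/0.0735) = 0.17191
  P(5)·log₂(P(5)/Q(5)) = 0.4838·log₂(0.4838/0.4049) = 0.12426

D_KL(P||Q) = -0.08564 + 0.04388 - 0.03539 + 0.17191 + 0.12426 = 0.21902 ≈ 0.2190 bits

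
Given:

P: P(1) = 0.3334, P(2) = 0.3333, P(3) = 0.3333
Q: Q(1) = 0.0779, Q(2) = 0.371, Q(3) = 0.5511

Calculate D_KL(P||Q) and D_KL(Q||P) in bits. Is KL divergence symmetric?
D_KL(P||Q) = 0.4060 bits, D_KL(Q||P) = 0.2938 bits. No, KL divergence is not symmetric.

D_KL(P||Q) = Σ P(x) log₂(P(x)/Q(x))

Computing term by term:
  P(1)·log₂(P(1)/Q(1)) = 0.3334·log₂(0.3334/0.0779) = 0.69933
  P(2)·log₂(P(2)/Q(2)) = 0.3333·log₂(0.3333/0.371) = -0.05153
  P(3)·log₂(P(3)/Q(3)) = 0.3333·log₂(0.3333/0.5511) = -0.24181

D_KL(P||Q) = 0.69933 - 0.05153 - 0.24181 = 0.40599 ≈ 0.4060 bits

D_KL(Q||P) = Σ Q(x) log₂(Q(x)/P(x))

Computing term by term:
  Q(1)·log₂(Q(1)/P(1)) = 0.0779·log₂(0.0779/0.3334) = -0.16340
  Q(2)·log₂(Q(2)/P(2)) = 0.371·log₂(0.371/0.3333) = 0.05736
  Q(3)·log₂(Q(3)/P(3)) = 0.5511·log₂(0.5511/0.3333) = 0.39982

D_KL(Q||P) = -0.16340 + 0.05736 + 0.39982 = 0.29378 ≈ 0.2938 bits

These are NOT equal (difference: 0.1122 bits). KL divergence is asymmetric: D_KL(P||Q) ≠ D_KL(Q||P) in general.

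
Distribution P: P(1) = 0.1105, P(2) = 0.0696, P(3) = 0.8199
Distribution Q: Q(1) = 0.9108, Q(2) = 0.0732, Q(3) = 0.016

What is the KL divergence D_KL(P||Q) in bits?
4.3151 bits

D_KL(P||Q) = Σ P(x) log₂(P(x)/Q(x))

Computing term by term:
  P(1)·log₂(P(1)/Q(1)) = 0.1105·log₂(0.1105/0.9108) = -0.33626
  P(2)·log₂(P(2)/Q(2)) = 0.0696·log₂(0.0696/0.0732) = -0.00506
  P(3)·log₂(P(3)/Q(3)) = 0.8199·log₂(0.8199/0.016) = 4.65646

D_KL(P||Q) = -0.33626 - 0.00506 + 4.65646 = 4.31514 ≈ 4.3151 bits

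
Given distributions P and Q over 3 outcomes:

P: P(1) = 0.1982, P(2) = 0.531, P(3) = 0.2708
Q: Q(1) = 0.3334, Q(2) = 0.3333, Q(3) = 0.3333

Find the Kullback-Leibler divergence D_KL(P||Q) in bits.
0.1269 bits

D_KL(P||Q) = Σ P(x) log₂(P(x)/Q(x))

Computing term by term:
  P(1)·log₂(P(1)/Q(1)) = 0.1982·log₂(0.1982/0.3334) = -0.14871
  P(2)·log₂(P(2)/Q(2)) = 0.531·log₂(0.531/0.3333) = 0.35677
  P(3)·log₂(P(3)/Q(3)) = 0.2708·log₂(0.2708/0.3333) = -0.08113

D_KL(P||Q) = -0.14871 + 0.35677 - 0.08113 = 0.12693 ≈ 0.1269 bits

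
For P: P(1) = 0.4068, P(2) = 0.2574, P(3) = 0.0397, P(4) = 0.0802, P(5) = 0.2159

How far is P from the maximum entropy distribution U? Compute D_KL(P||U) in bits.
0.3359 bits

U(i) = 1/5 for all i

D_KL(P||U) = Σ P(x) log₂(P(x) / (1/5))
           = Σ P(x) log₂(P(x)) + log₂(5)
           = log₂(5) - H(P)

H(P) = -Σ P(x) log₂(P(x)):
  -P(1)·log₂(P(1)) = -(0.4068)·log₂(0.4068) = 0.52787
  -P(2)·log₂(P(2)) = -(0.2574)·log₂(0.2574) = 0.50397
  -P(3)·log₂(P(3)) = -(0.0397)·log₂(0.0397) = 0.18479
  -P(4)·log₂(P(4)) = -(0.0802)·log₂(0.0802) = 0.29195
  -P(5)·log₂(P(5)) = -(0.2159)·log₂(0.2159) = 0.47748
H(P) = 0.52787 + 0.50397 + 0.18479 + 0.29195 + 0.47748 = 1.98606 bits

log₂(5) = 2.32193 bits

D_KL(P||U) = 2.32193 - 1.98606 = 0.33587 ≈ 0.3359 bits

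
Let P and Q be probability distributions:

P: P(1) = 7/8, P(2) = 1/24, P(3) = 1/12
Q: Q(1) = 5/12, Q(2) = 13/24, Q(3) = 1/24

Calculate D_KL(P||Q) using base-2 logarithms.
0.8657 bits

D_KL(P||Q) = Σ P(x) log₂(P(x)/Q(x))

Computing term by term:
  P(1)·log₂(P(1)/Q(1)) = (7/8)·log₂((7/8)/(5/12)) = 0.93659
  P(2)·log₂(P(2)/Q(2)) = (1/24)·log₂((1/24)/(13/24)) = -0.15418
  P(3)·log₂(P(3)/Q(3)) = (1/12)·log₂((1/12)/(1/24)) = 0.08333

D_KL(P||Q) = 0.93659 - 0.15418 + 0.08333 = 0.86574 ≈ 0.8657 bits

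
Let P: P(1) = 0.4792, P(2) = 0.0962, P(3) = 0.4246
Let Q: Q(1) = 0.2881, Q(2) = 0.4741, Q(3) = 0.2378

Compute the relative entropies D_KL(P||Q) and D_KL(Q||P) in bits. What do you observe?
D_KL(P||Q) = 0.4855 bits, D_KL(Q||P) = 0.6806 bits. The two directions give different values (D_KL(Q||P) exceeds D_KL(P||Q) by 0.1951 bits): KL divergence is asymmetric.

D_KL(P||Q) = Σ P(x) log₂(P(x)/Q(x))

Computing term by term:
  P(1)·log₂(P(1)/Q(1)) = 0.4792·log₂(0.4792/0.2881) = 0.35176
  P(2)·log₂(P(2)/Q(2)) = 0.0962·log₂(0.0962/0.4741) = -0.22136
  P(3)·log₂(P(3)/Q(3)) = 0.4246·log₂(0.4246/0.2378) = 0.35512

D_KL(P||Q) = 0.35176 - 0.22136 + 0.35512 = 0.48552 ≈ 0.4855 bits

D_KL(Q||P) = Σ Q(x) log₂(Q(x)/P(x))

Computing term by term:
  Q(1)·log₂(Q(1)/P(1)) = 0.2881·log₂(0.2881/0.4792) = -0.21148
  Q(2)·log₂(Q(2)/P(2)) = 0.4741·log₂(0.4741/0.0962) = 1.09094
  Q(3)·log₂(Q(3)/P(3)) = 0.2378·log₂(0.2378/0.4246) = -0.19889

D_KL(Q||P) = -0.21148 + 1.09094 - 0.19889 = 0.68057 ≈ 0.6806 bits

These are NOT equal (difference: 0.1951 bits). KL divergence is asymmetric: D_KL(P||Q) ≠ D_KL(Q||P) in general.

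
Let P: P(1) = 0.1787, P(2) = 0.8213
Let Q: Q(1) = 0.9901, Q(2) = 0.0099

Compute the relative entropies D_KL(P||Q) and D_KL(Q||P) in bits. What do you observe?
D_KL(P||Q) = 4.7938 bits, D_KL(Q||P) = 2.3825 bits. The two directions give different values (D_KL(P||Q) exceeds D_KL(Q||P) by 2.4113 bits): KL divergence is asymmetric.

D_KL(P||Q) = Σ P(x) log₂(P(x)/Q(x))

Computing term by term:
  P(1)·log₂(P(1)/Q(1)) = 0.1787·log₂(0.1787/0.9901) = -0.44140
  P(2)·log₂(P(2)/Q(2)) = 0.8213·log₂(0.8213/0.0099) = 5.23524

D_KL(P||Q) = -0.44140 + 5.23524 = 4.79384 ≈ 4.7938 bits

D_KL(Q||P) = Σ Q(x) log₂(Q(x)/P(x))

Computing term by term:
  Q(1)·log₂(Q(1)/P(1)) = 0.9901·log₂(0.9901/0.1787) = 2.44558
  Q(2)·log₂(Q(2)/P(2)) = 0.0099·log₂(0.0099/0.8213) = -0.06311

D_KL(Q||P) = 2.44558 - 0.06311 = 2.38247 ≈ 2.3825 bits

These are NOT equal (difference: 2.4113 bits). KL divergence is asymmetric: D_KL(P||Q) ≠ D_KL(Q||P) in general.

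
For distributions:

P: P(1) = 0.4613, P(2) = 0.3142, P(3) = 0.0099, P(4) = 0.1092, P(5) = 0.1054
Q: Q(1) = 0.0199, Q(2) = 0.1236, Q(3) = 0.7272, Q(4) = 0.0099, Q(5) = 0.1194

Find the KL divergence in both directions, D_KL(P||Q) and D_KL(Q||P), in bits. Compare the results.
D_KL(P||Q) = 2.8127 bits, D_KL(Q||P) = 4.2383 bits. D_KL(Q||P) is larger than D_KL(P||Q) by 1.4256 bits; the two directions differ.

D_KL(P||Q) = Σ P(x) log₂(P(x)/Q(x))

Computing term by term:
  P(1)·log₂(P(1)/Q(1)) = 0.4613·log₂(0.4613/0.0199) = 2.09193
  P(2)·log₂(P(2)/Q(2)) = 0.3142·log₂(0.3142/0.1236) = 0.42291
  P(3)·log₂(P(3)/Q(3)) = 0.0099·log₂(0.0099/0.7272) = -0.06137
  P(4)·log₂(P(4)/Q(4)) = 0.1092·log₂(0.1092/0.0099) = 0.37820
  P(5)·log₂(P(5)/Q(5)) = 0.1054·log₂(0.1054/0.1194) = -0.01896

D_KL(P||Q) = 2.09193 + 0.42291 - 0.06137 + 0.37820 - 0.01896 = 2.81271 ≈ 2.8127 bits

D_KL(Q||P) = Σ Q(x) log₂(Q(x)/P(x))

Computing term by term:
  Q(1)·log₂(Q(1)/P(1)) = 0.0199·log₂(0.0199/0.4613) = -0.09024
  Q(2)·log₂(Q(2)/P(2)) = 0.1236·log₂(0.1236/0.3142) = -0.16637
  Q(3)·log₂(Q(3)/P(3)) = 0.7272·log₂(0.7272/0.0099) = 4.50775
  Q(4)·log₂(Q(4)/P(4)) = 0.0099·log₂(0.0099/0.1092) = -0.03429
  Q(5)·log₂(Q(5)/P(5)) = 0.1194·log₂(0.1194/0.1054) = 0.02148

D_KL(Q||P) = -0.09024 - 0.16637 + 4.50775 - 0.03429 + 0.02148 = 4.23833 ≈ 4.2383 bits

These are NOT equal (difference: 1.4256 bits). KL divergence is asymmetric: D_KL(P||Q) ≠ D_KL(Q||P) in general.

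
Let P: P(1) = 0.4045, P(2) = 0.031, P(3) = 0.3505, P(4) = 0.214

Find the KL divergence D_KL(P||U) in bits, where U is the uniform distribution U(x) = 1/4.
0.3103 bits

U(i) = 1/4 for all i

D_KL(P||U) = Σ P(x) log₂(P(x) / (1/4))
           = Σ P(x) log₂(P(x)) + log₂(4)
           = log₂(4) - H(P)

H(P) = -Σ P(x) log₂(P(x)):
  -P(1)·log₂(P(1)) = -(0.4045)·log₂(0.4045) = 0.52819
  -P(2)·log₂(P(2)) = -(0.031)·log₂(0.031) = 0.15536
  -P(3)·log₂(P(3)) = -(0.3505)·log₂(0.3505) = 0.53014
  -P(4)·log₂(P(4)) = -(0.214)·log₂(0.214) = 0.47600
H(P) = 0.52819 + 0.15536 + 0.53014 + 0.47600 = 1.68969 bits

log₂(4) = 2.00000 bits

D_KL(P||U) = 2.00000 - 1.68969 = 0.31031 ≈ 0.3103 bits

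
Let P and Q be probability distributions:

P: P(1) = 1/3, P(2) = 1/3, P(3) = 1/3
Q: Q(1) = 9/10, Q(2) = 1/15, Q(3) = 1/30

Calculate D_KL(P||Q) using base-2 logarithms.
1.4036 bits

D_KL(P||Q) = Σ P(x) log₂(P(x)/Q(x))

Computing term by term:
  P(1)·log₂(P(1)/Q(1)) = (1/3)·log₂((1/3)/(9/10)) = -0.47765
  P(2)·log₂(P(2)/Q(2)) = (1/3)·log₂((1/3)/(1/15)) = 0.77398
  P(3)·log₂(P(3)/Q(3)) = (1/3)·log₂((1/3)/(1/30)) = 1.10731

D_KL(P||Q) = -0.47765 + 0.77398 + 1.10731 = 1.40364 ≈ 1.4036 bits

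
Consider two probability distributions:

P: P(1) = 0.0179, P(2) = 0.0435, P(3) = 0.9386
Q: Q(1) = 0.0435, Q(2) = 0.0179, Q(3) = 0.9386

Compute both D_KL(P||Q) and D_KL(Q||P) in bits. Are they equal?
D_KL(P||Q) = 0.0328 bits, D_KL(Q||P) = 0.0328 bits. Yes, in this case they are equal (although KL divergence is not symmetric in general).

D_KL(P||Q) = Σ P(x) log₂(P(x)/Q(x))

Computing term by term:
  P(1)·log₂(P(1)/Q(1)) = 0.0179·log₂(0.0179/0.0435) = -0.02293
  P(2)·log₂(P(2)/Q(2)) = 0.0435·log₂(0.0435/0.0179) = 0.05573
  P(3)·log₂(P(3)/Q(3)) = 0.9386·log₂(0.9386/0.9386) = 0.00000

D_KL(P||Q) = -0.02293 + 0.05573 + 0.00000 = 0.03280 ≈ 0.0328 bits

D_KL(Q||P) = Σ Q(x) log₂(Q(x)/P(x))

Computing term by term:
  Q(1)·log₂(Q(1)/P(1)) = 0.0435·log₂(0.0435/0.0179) = 0.05573
  Q(2)·log₂(Q(2)/P(2)) = 0.0179·log₂(0.0179/0.0435) = -0.02293
  Q(3)·log₂(Q(3)/P(3)) = 0.9386·log₂(0.9386/0.9386) = 0.00000

D_KL(Q||P) = 0.05573 - 0.02293 + 0.00000 = 0.03280 ≈ 0.0328 bits

These ARE equal here. Q is P with outcomes relabeled (Q(1) = P(2), Q(2) = P(1)) by a relabeling that is its own inverse, so the two sums contain exactly the same terms in a different order. This is a special case — KL divergence is not symmetric in general: D_KL(P||Q) ≠ D_KL(Q||P) for most P, Q.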